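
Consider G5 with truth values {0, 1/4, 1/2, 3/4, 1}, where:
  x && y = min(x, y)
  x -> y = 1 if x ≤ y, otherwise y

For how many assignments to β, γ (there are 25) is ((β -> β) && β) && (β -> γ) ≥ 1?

value 1: 1 assignment (counts)
value 3/4: 3 assignments
value 1/2: 5 assignments
value 1/4: 7 assignments
value 0: 9 assignments
So 1 of the 25 assignments meets the threshold.

1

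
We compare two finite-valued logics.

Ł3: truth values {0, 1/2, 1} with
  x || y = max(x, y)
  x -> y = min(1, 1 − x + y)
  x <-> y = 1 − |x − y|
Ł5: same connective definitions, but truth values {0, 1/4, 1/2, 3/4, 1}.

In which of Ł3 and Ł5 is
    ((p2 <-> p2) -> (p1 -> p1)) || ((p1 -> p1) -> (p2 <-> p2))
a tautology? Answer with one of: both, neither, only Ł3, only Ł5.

In Ł3: every assignment gives 1 — tautology.
In Ł5: every assignment gives 1 — tautology.

both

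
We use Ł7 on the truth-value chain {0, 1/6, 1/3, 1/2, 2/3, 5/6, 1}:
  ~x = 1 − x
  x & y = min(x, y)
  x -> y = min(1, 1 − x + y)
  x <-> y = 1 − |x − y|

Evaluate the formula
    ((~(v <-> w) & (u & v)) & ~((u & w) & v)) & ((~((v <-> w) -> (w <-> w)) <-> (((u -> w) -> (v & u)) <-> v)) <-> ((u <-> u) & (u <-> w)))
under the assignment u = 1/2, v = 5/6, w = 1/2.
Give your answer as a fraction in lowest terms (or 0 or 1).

v <-> w = 5/6 <-> 1/2 = 2/3
~(v <-> w) = ~2/3 = 1/3
u & v = 1/2 & 5/6 = 1/2
~(v <-> w) & (u & v) = 1/3 & 1/2 = 1/3
u & w = 1/2 & 1/2 = 1/2
(u & w) & v = 1/2 & 5/6 = 1/2
~((u & w) & v) = ~1/2 = 1/2
(~(v <-> w) & (u & v)) & ~((u & w) & v) = 1/3 & 1/2 = 1/3
v <-> w = 5/6 <-> 1/2 = 2/3
w <-> w = 1/2 <-> 1/2 = 1
(v <-> w) -> (w <-> w) = 2/3 -> 1 = 1
~((v <-> w) -> (w <-> w)) = ~1 = 0
u -> w = 1/2 -> 1/2 = 1
v & u = 5/6 & 1/2 = 1/2
(u -> w) -> (v & u) = 1 -> 1/2 = 1/2
((u -> w) -> (v & u)) <-> v = 1/2 <-> 5/6 = 2/3
~((v <-> w) -> (w <-> w)) <-> (((u -> w) -> (v & u)) <-> v) = 0 <-> 2/3 = 1/3
u <-> u = 1/2 <-> 1/2 = 1
u <-> w = 1/2 <-> 1/2 = 1
(u <-> u) & (u <-> w) = 1 & 1 = 1
(~((v <-> w) -> (w <-> w)) <-> (((u -> w) -> (v & u)) <-> v)) <-> ((u <-> u) & (u <-> w)) = 1/3 <-> 1 = 1/3
((~(v <-> w) & (u & v)) & ~((u & w) & v)) & ((~((v <-> w) -> (w <-> w)) <-> (((u -> w) -> (v & u)) <-> v)) <-> ((u <-> u) & (u <-> w))) = 1/3 & 1/3 = 1/3

1/3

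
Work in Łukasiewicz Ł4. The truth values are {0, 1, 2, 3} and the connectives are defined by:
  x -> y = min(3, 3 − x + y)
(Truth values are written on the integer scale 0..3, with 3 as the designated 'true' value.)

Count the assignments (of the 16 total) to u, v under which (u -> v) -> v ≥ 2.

12

u = 0, v = 0 ↦ 0  <
u = 0, v = 1 ↦ 1  <
u = 0, v = 2 ↦ 2  ≥
u = 0, v = 3 ↦ 3  ≥
u = 1, v = 0 ↦ 1  <
u = 1, v = 1 ↦ 1  <
u = 1, v = 2 ↦ 2  ≥
u = 1, v = 3 ↦ 3  ≥
u = 2, v = 0 ↦ 2  ≥
u = 2, v = 1 ↦ 2  ≥
u = 2, v = 2 ↦ 2  ≥
u = 2, v = 3 ↦ 3  ≥
u = 3, v = 0 ↦ 3  ≥
u = 3, v = 1 ↦ 3  ≥
u = 3, v = 2 ↦ 3  ≥
u = 3, v = 3 ↦ 3  ≥
So 12 of the 16 assignments meet the threshold.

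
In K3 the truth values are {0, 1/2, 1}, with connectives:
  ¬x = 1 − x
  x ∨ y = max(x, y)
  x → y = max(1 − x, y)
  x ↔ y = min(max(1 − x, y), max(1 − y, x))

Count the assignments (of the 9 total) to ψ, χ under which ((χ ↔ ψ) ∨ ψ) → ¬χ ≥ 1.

ψ = 0, χ = 0 ↦ 1  ≥
ψ = 0, χ = 1/2 ↦ 1/2  <
ψ = 0, χ = 1 ↦ 1  ≥
ψ = 1/2, χ = 0 ↦ 1  ≥
ψ = 1/2, χ = 1/2 ↦ 1/2  <
ψ = 1/2, χ = 1 ↦ 1/2  <
ψ = 1, χ = 0 ↦ 1  ≥
ψ = 1, χ = 1/2 ↦ 1/2  <
ψ = 1, χ = 1 ↦ 0  <
So 4 of the 9 assignments meet the threshold.

4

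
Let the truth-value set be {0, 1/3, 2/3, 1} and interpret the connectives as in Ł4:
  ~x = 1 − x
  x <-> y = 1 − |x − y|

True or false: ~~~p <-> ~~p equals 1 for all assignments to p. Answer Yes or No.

No

Counterexample: take p = 0.
~p = ~0 = 1
~~p = ~1 = 0
~~~p = ~0 = 1
~p = ~0 = 1
~~p = ~1 = 0
~~~p <-> ~~p = 1 <-> 0 = 0
This gives 0 ≠ 1.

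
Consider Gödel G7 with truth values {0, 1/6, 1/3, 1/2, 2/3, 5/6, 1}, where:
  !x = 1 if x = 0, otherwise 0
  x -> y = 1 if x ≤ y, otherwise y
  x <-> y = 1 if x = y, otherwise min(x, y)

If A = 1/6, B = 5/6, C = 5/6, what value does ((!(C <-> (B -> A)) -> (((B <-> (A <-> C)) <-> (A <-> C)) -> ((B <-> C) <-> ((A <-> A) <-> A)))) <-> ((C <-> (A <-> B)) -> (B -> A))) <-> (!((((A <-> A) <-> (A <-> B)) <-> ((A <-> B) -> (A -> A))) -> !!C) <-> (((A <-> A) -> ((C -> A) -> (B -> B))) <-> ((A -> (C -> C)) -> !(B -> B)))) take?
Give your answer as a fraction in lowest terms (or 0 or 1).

1

B -> A = 5/6 -> 1/6 = 1/6
C <-> (B -> A) = 5/6 <-> 1/6 = 1/6
!(C <-> (B -> A)) = !1/6 = 0
A <-> C = 1/6 <-> 5/6 = 1/6
B <-> (A <-> C) = 5/6 <-> 1/6 = 1/6
A <-> C = 1/6 <-> 5/6 = 1/6
(B <-> (A <-> C)) <-> (A <-> C) = 1/6 <-> 1/6 = 1
B <-> C = 5/6 <-> 5/6 = 1
A <-> A = 1/6 <-> 1/6 = 1
(A <-> A) <-> A = 1 <-> 1/6 = 1/6
(B <-> C) <-> ((A <-> A) <-> A) = 1 <-> 1/6 = 1/6
((B <-> (A <-> C)) <-> (A <-> C)) -> ((B <-> C) <-> ((A <-> A) <-> A)) = 1 -> 1/6 = 1/6
!(C <-> (B -> A)) -> (((B <-> (A <-> C)) <-> (A <-> C)) -> ((B <-> C) <-> ((A <-> A) <-> A))) = 0 -> 1/6 = 1
A <-> B = 1/6 <-> 5/6 = 1/6
C <-> (A <-> B) = 5/6 <-> 1/6 = 1/6
B -> A = 5/6 -> 1/6 = 1/6
(C <-> (A <-> B)) -> (B -> A) = 1/6 -> 1/6 = 1
(!(C <-> (B -> A)) -> (((B <-> (A <-> C)) <-> (A <-> C)) -> ((B <-> C) <-> ((A <-> A) <-> A)))) <-> ((C <-> (A <-> B)) -> (B -> A)) = 1 <-> 1 = 1
A <-> A = 1/6 <-> 1/6 = 1
A <-> B = 1/6 <-> 5/6 = 1/6
(A <-> A) <-> (A <-> B) = 1 <-> 1/6 = 1/6
A <-> B = 1/6 <-> 5/6 = 1/6
A -> A = 1/6 -> 1/6 = 1
(A <-> B) -> (A -> A) = 1/6 -> 1 = 1
((A <-> A) <-> (A <-> B)) <-> ((A <-> B) -> (A -> A)) = 1/6 <-> 1 = 1/6
!C = !5/6 = 0
!!C = !0 = 1
(((A <-> A) <-> (A <-> B)) <-> ((A <-> B) -> (A -> A))) -> !!C = 1/6 -> 1 = 1
!((((A <-> A) <-> (A <-> B)) <-> ((A <-> B) -> (A -> A))) -> !!C) = !1 = 0
A <-> A = 1/6 <-> 1/6 = 1
C -> A = 5/6 -> 1/6 = 1/6
B -> B = 5/6 -> 5/6 = 1
(C -> A) -> (B -> B) = 1/6 -> 1 = 1
(A <-> A) -> ((C -> A) -> (B -> B)) = 1 -> 1 = 1
C -> C = 5/6 -> 5/6 = 1
A -> (C -> C) = 1/6 -> 1 = 1
B -> B = 5/6 -> 5/6 = 1
!(B -> B) = !1 = 0
(A -> (C -> C)) -> !(B -> B) = 1 -> 0 = 0
((A <-> A) -> ((C -> A) -> (B -> B))) <-> ((A -> (C -> C)) -> !(B -> B)) = 1 <-> 0 = 0
!((((A <-> A) <-> (A <-> B)) <-> ((A <-> B) -> (A -> A))) -> !!C) <-> (((A <-> A) -> ((C -> A) -> (B -> B))) <-> ((A -> (C -> C)) -> !(B -> B))) = 0 <-> 0 = 1
((!(C <-> (B -> A)) -> (((B <-> (A <-> C)) <-> (A <-> C)) -> ((B <-> C) <-> ((A <-> A) <-> A)))) <-> ((C <-> (A <-> B)) -> (B -> A))) <-> (!((((A <-> A) <-> (A <-> B)) <-> ((A <-> B) -> (A -> A))) -> !!C) <-> (((A <-> A) -> ((C -> A) -> (B -> B))) <-> ((A -> (C -> C)) -> !(B -> B)))) = 1 <-> 1 = 1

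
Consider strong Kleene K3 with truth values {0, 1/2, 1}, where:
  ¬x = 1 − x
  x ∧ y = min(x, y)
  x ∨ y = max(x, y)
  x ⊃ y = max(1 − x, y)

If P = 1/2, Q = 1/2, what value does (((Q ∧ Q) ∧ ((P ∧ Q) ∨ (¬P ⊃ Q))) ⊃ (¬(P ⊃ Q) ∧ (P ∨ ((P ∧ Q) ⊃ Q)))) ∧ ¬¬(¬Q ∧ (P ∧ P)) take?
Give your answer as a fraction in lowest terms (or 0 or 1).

1/2

Q ∧ Q = 1/2 ∧ 1/2 = 1/2
P ∧ Q = 1/2 ∧ 1/2 = 1/2
¬P = ¬1/2 = 1/2
¬P ⊃ Q = 1/2 ⊃ 1/2 = 1/2
(P ∧ Q) ∨ (¬P ⊃ Q) = 1/2 ∨ 1/2 = 1/2
(Q ∧ Q) ∧ ((P ∧ Q) ∨ (¬P ⊃ Q)) = 1/2 ∧ 1/2 = 1/2
P ⊃ Q = 1/2 ⊃ 1/2 = 1/2
¬(P ⊃ Q) = ¬1/2 = 1/2
P ∧ Q = 1/2 ∧ 1/2 = 1/2
(P ∧ Q) ⊃ Q = 1/2 ⊃ 1/2 = 1/2
P ∨ ((P ∧ Q) ⊃ Q) = 1/2 ∨ 1/2 = 1/2
¬(P ⊃ Q) ∧ (P ∨ ((P ∧ Q) ⊃ Q)) = 1/2 ∧ 1/2 = 1/2
((Q ∧ Q) ∧ ((P ∧ Q) ∨ (¬P ⊃ Q))) ⊃ (¬(P ⊃ Q) ∧ (P ∨ ((P ∧ Q) ⊃ Q))) = 1/2 ⊃ 1/2 = 1/2
¬Q = ¬1/2 = 1/2
P ∧ P = 1/2 ∧ 1/2 = 1/2
¬Q ∧ (P ∧ P) = 1/2 ∧ 1/2 = 1/2
¬(¬Q ∧ (P ∧ P)) = ¬1/2 = 1/2
¬¬(¬Q ∧ (P ∧ P)) = ¬1/2 = 1/2
(((Q ∧ Q) ∧ ((P ∧ Q) ∨ (¬P ⊃ Q))) ⊃ (¬(P ⊃ Q) ∧ (P ∨ ((P ∧ Q) ⊃ Q)))) ∧ ¬¬(¬Q ∧ (P ∧ P)) = 1/2 ∧ 1/2 = 1/2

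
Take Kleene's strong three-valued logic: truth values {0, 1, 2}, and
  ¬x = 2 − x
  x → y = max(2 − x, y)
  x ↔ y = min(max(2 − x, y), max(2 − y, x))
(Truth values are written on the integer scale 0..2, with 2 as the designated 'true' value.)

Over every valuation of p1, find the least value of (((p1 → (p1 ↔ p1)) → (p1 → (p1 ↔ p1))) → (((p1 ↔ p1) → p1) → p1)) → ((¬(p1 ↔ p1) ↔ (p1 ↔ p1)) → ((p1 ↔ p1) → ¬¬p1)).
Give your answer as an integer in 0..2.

1

Take p1 = 1:
p1 ↔ p1 = 1 ↔ 1 = 1
p1 → (p1 ↔ p1) = 1 → 1 = 1
p1 ↔ p1 = 1 ↔ 1 = 1
p1 → (p1 ↔ p1) = 1 → 1 = 1
(p1 → (p1 ↔ p1)) → (p1 → (p1 ↔ p1)) = 1 → 1 = 1
p1 ↔ p1 = 1 ↔ 1 = 1
(p1 ↔ p1) → p1 = 1 → 1 = 1
((p1 ↔ p1) → p1) → p1 = 1 → 1 = 1
((p1 → (p1 ↔ p1)) → (p1 → (p1 ↔ p1))) → (((p1 ↔ p1) → p1) → p1) = 1 → 1 = 1
p1 ↔ p1 = 1 ↔ 1 = 1
¬(p1 ↔ p1) = ¬1 = 1
p1 ↔ p1 = 1 ↔ 1 = 1
¬(p1 ↔ p1) ↔ (p1 ↔ p1) = 1 ↔ 1 = 1
p1 ↔ p1 = 1 ↔ 1 = 1
¬p1 = ¬1 = 1
¬¬p1 = ¬1 = 1
(p1 ↔ p1) → ¬¬p1 = 1 → 1 = 1
(¬(p1 ↔ p1) ↔ (p1 ↔ p1)) → ((p1 ↔ p1) → ¬¬p1) = 1 → 1 = 1
(((p1 → (p1 ↔ p1)) → (p1 → (p1 ↔ p1))) → (((p1 ↔ p1) → p1) → p1)) → ((¬(p1 ↔ p1) ↔ (p1 ↔ p1)) → ((p1 ↔ p1) → ¬¬p1)) = 1 → 1 = 1
No assignment yields a value below 1, so this is the minimum.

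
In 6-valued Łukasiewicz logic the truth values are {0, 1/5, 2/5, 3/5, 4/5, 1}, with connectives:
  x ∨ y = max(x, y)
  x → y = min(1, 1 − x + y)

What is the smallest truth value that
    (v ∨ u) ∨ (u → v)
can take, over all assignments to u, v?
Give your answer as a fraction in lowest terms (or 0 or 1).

Take u = 2/5, v = 0:
v ∨ u = 0 ∨ 2/5 = 2/5
u → v = 2/5 → 0 = 3/5
(v ∨ u) ∨ (u → v) = 2/5 ∨ 3/5 = 3/5
No assignment yields a value below 3/5, so this is the minimum.

3/5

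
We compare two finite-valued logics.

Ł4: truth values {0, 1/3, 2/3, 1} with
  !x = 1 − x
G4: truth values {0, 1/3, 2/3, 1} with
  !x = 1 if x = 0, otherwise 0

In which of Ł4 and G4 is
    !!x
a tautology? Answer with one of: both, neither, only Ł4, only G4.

neither

In Ł4: at x = 0 the value is 0 — not a tautology.
In G4: at x = 0 the value is 0 — not a tautology.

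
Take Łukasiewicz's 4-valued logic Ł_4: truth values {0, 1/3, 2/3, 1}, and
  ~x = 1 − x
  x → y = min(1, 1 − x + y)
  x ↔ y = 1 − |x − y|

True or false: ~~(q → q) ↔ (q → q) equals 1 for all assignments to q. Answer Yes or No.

q = 0 ↦ 1
q = 1/3 ↦ 1
q = 2/3 ↦ 1
q = 1 ↦ 1
Every assignment gives a value ≥ 1.

Yes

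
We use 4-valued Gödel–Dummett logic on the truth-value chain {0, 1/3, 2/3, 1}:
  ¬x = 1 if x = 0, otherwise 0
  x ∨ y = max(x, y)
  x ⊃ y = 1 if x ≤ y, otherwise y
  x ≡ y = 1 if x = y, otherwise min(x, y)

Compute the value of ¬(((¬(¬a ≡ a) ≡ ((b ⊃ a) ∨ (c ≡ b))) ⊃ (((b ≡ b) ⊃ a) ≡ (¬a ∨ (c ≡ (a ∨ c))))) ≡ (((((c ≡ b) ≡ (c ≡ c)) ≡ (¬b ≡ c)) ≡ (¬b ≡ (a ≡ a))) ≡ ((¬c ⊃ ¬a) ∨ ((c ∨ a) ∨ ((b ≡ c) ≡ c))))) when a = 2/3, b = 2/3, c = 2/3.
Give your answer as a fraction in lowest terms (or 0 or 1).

¬a = ¬2/3 = 0
¬a ≡ a = 0 ≡ 2/3 = 0
¬(¬a ≡ a) = ¬0 = 1
b ⊃ a = 2/3 ⊃ 2/3 = 1
c ≡ b = 2/3 ≡ 2/3 = 1
(b ⊃ a) ∨ (c ≡ b) = 1 ∨ 1 = 1
¬(¬a ≡ a) ≡ ((b ⊃ a) ∨ (c ≡ b)) = 1 ≡ 1 = 1
b ≡ b = 2/3 ≡ 2/3 = 1
(b ≡ b) ⊃ a = 1 ⊃ 2/3 = 2/3
¬a = ¬2/3 = 0
a ∨ c = 2/3 ∨ 2/3 = 2/3
c ≡ (a ∨ c) = 2/3 ≡ 2/3 = 1
¬a ∨ (c ≡ (a ∨ c)) = 0 ∨ 1 = 1
((b ≡ b) ⊃ a) ≡ (¬a ∨ (c ≡ (a ∨ c))) = 2/3 ≡ 1 = 2/3
(¬(¬a ≡ a) ≡ ((b ⊃ a) ∨ (c ≡ b))) ⊃ (((b ≡ b) ⊃ a) ≡ (¬a ∨ (c ≡ (a ∨ c)))) = 1 ⊃ 2/3 = 2/3
c ≡ b = 2/3 ≡ 2/3 = 1
c ≡ c = 2/3 ≡ 2/3 = 1
(c ≡ b) ≡ (c ≡ c) = 1 ≡ 1 = 1
¬b = ¬2/3 = 0
¬b ≡ c = 0 ≡ 2/3 = 0
((c ≡ b) ≡ (c ≡ c)) ≡ (¬b ≡ c) = 1 ≡ 0 = 0
¬b = ¬2/3 = 0
a ≡ a = 2/3 ≡ 2/3 = 1
¬b ≡ (a ≡ a) = 0 ≡ 1 = 0
(((c ≡ b) ≡ (c ≡ c)) ≡ (¬b ≡ c)) ≡ (¬b ≡ (a ≡ a)) = 0 ≡ 0 = 1
¬c = ¬2/3 = 0
¬a = ¬2/3 = 0
¬c ⊃ ¬a = 0 ⊃ 0 = 1
c ∨ a = 2/3 ∨ 2/3 = 2/3
b ≡ c = 2/3 ≡ 2/3 = 1
(b ≡ c) ≡ c = 1 ≡ 2/3 = 2/3
(c ∨ a) ∨ ((b ≡ c) ≡ c) = 2/3 ∨ 2/3 = 2/3
(¬c ⊃ ¬a) ∨ ((c ∨ a) ∨ ((b ≡ c) ≡ c)) = 1 ∨ 2/3 = 1
((((c ≡ b) ≡ (c ≡ c)) ≡ (¬b ≡ c)) ≡ (¬b ≡ (a ≡ a))) ≡ ((¬c ⊃ ¬a) ∨ ((c ∨ a) ∨ ((b ≡ c) ≡ c))) = 1 ≡ 1 = 1
((¬(¬a ≡ a) ≡ ((b ⊃ a) ∨ (c ≡ b))) ⊃ (((b ≡ b) ⊃ a) ≡ (¬a ∨ (c ≡ (a ∨ c))))) ≡ (((((c ≡ b) ≡ (c ≡ c)) ≡ (¬b ≡ c)) ≡ (¬b ≡ (a ≡ a))) ≡ ((¬c ⊃ ¬a) ∨ ((c ∨ a) ∨ ((b ≡ c) ≡ c)))) = 2/3 ≡ 1 = 2/3
¬(((¬(¬a ≡ a) ≡ ((b ⊃ a) ∨ (c ≡ b))) ⊃ (((b ≡ b) ⊃ a) ≡ (¬a ∨ (c ≡ (a ∨ c))))) ≡ (((((c ≡ b) ≡ (c ≡ c)) ≡ (¬b ≡ c)) ≡ (¬b ≡ (a ≡ a))) ≡ ((¬c ⊃ ¬a) ∨ ((c ∨ a) ∨ ((b ≡ c) ≡ c))))) = ¬2/3 = 0

0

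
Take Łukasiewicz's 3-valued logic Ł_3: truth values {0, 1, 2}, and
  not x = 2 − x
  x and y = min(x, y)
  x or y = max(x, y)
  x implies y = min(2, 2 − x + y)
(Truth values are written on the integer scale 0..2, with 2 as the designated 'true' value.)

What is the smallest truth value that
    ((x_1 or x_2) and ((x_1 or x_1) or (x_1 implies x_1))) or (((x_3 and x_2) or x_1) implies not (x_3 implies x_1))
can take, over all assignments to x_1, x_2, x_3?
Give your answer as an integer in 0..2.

1

Take x_1 = 1, x_2 = 0, x_3 = 0:
x_1 or x_2 = 1 or 0 = 1
x_1 or x_1 = 1 or 1 = 1
x_1 implies x_1 = 1 implies 1 = 2
(x_1 or x_1) or (x_1 implies x_1) = 1 or 2 = 2
(x_1 or x_2) and ((x_1 or x_1) or (x_1 implies x_1)) = 1 and 2 = 1
x_3 and x_2 = 0 and 0 = 0
(x_3 and x_2) or x_1 = 0 or 1 = 1
x_3 implies x_1 = 0 implies 1 = 2
not (x_3 implies x_1) = not 2 = 0
((x_3 and x_2) or x_1) implies not (x_3 implies x_1) = 1 implies 0 = 1
((x_1 or x_2) and ((x_1 or x_1) or (x_1 implies x_1))) or (((x_3 and x_2) or x_1) implies not (x_3 implies x_1)) = 1 or 1 = 1
No assignment yields a value below 1, so this is the minimum.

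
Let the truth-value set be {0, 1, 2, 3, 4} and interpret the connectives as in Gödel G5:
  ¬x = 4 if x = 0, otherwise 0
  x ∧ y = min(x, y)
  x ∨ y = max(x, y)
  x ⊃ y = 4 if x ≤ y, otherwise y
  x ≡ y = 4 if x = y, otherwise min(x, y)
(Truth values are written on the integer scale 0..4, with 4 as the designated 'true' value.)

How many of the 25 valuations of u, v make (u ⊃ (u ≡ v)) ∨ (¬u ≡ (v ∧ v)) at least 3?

value 4: 19 assignments (counts)
value 3: 1 assignment (counts)
value 2: 2 assignments
value 1: 3 assignments
So 20 of the 25 assignments meet the threshold.

20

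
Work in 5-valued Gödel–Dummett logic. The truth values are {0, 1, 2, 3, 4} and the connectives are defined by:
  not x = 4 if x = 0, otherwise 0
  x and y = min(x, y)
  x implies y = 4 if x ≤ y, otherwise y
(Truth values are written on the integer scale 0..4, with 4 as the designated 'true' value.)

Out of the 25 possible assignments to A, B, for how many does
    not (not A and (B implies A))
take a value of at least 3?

value 4: 24 assignments (counts)
value 0: 1 assignment
So 24 of the 25 assignments meet the threshold.

24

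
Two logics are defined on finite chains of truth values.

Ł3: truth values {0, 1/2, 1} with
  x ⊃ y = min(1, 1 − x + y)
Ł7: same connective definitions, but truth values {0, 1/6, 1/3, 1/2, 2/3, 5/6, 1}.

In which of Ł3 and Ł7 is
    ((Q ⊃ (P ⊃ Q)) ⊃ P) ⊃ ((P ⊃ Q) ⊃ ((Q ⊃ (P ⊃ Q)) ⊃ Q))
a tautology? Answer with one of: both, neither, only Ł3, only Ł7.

In Ł3: every assignment gives 1 — tautology.
In Ł7: every assignment gives 1 — tautology.

both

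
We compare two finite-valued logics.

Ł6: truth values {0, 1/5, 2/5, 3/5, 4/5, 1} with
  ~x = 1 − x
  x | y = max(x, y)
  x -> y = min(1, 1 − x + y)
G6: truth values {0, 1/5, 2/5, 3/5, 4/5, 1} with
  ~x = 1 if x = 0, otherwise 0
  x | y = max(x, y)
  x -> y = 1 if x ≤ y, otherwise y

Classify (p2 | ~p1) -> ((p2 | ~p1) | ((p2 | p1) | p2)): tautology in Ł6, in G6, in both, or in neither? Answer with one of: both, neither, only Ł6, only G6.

In Ł6: every assignment gives 1 — tautology.
In G6: every assignment gives 1 — tautology.

both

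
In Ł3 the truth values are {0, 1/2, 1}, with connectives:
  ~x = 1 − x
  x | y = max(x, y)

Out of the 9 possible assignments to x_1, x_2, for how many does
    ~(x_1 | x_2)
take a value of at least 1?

1

x_1 = 0, x_2 = 0 ↦ 1  ≥
x_1 = 0, x_2 = 1/2 ↦ 1/2  <
x_1 = 0, x_2 = 1 ↦ 0  <
x_1 = 1/2, x_2 = 0 ↦ 1/2  <
x_1 = 1/2, x_2 = 1/2 ↦ 1/2  <
x_1 = 1/2, x_2 = 1 ↦ 0  <
x_1 = 1, x_2 = 0 ↦ 0  <
x_1 = 1, x_2 = 1/2 ↦ 0  <
x_1 = 1, x_2 = 1 ↦ 0  <
So 1 of the 9 assignments meets the threshold.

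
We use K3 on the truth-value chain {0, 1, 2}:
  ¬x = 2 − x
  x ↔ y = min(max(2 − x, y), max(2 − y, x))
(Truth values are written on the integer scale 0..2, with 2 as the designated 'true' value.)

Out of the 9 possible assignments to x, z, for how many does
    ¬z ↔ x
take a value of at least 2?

2

x = 0, z = 0 ↦ 0  <
x = 0, z = 1 ↦ 1  <
x = 0, z = 2 ↦ 2  ≥
x = 1, z = 0 ↦ 1  <
x = 1, z = 1 ↦ 1  <
x = 1, z = 2 ↦ 1  <
x = 2, z = 0 ↦ 2  ≥
x = 2, z = 1 ↦ 1  <
x = 2, z = 2 ↦ 0  <
So 2 of the 9 assignments meet the threshold.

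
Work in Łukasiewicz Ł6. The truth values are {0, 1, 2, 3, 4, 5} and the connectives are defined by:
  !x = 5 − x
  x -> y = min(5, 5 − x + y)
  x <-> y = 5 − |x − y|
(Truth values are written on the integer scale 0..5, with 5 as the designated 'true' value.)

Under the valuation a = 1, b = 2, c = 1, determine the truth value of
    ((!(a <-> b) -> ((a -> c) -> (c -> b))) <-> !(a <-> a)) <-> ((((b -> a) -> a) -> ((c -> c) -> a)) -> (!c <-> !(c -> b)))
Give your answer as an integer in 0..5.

a <-> b = 1 <-> 2 = 4
!(a <-> b) = !4 = 1
a -> c = 1 -> 1 = 5
c -> b = 1 -> 2 = 5
(a -> c) -> (c -> b) = 5 -> 5 = 5
!(a <-> b) -> ((a -> c) -> (c -> b)) = 1 -> 5 = 5
a <-> a = 1 <-> 1 = 5
!(a <-> a) = !5 = 0
(!(a <-> b) -> ((a -> c) -> (c -> b))) <-> !(a <-> a) = 5 <-> 0 = 0
b -> a = 2 -> 1 = 4
(b -> a) -> a = 4 -> 1 = 2
c -> c = 1 -> 1 = 5
(c -> c) -> a = 5 -> 1 = 1
((b -> a) -> a) -> ((c -> c) -> a) = 2 -> 1 = 4
!c = !1 = 4
c -> b = 1 -> 2 = 5
!(c -> b) = !5 = 0
!c <-> !(c -> b) = 4 <-> 0 = 1
(((b -> a) -> a) -> ((c -> c) -> a)) -> (!c <-> !(c -> b)) = 4 -> 1 = 2
((!(a <-> b) -> ((a -> c) -> (c -> b))) <-> !(a <-> a)) <-> ((((b -> a) -> a) -> ((c -> c) -> a)) -> (!c <-> !(c -> b))) = 0 <-> 2 = 3

3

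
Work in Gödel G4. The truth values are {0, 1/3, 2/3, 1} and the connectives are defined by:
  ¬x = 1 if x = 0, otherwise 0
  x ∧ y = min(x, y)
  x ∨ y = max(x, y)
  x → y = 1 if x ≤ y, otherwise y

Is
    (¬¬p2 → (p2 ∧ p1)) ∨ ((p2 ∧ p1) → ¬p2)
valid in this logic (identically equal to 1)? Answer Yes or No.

No

Counterexample: take p1 = 1/3, p2 = 1/3.
¬p2 = ¬1/3 = 0
¬¬p2 = ¬0 = 1
p2 ∧ p1 = 1/3 ∧ 1/3 = 1/3
¬¬p2 → (p2 ∧ p1) = 1 → 1/3 = 1/3
p2 ∧ p1 = 1/3 ∧ 1/3 = 1/3
¬p2 = ¬1/3 = 0
(p2 ∧ p1) → ¬p2 = 1/3 → 0 = 0
(¬¬p2 → (p2 ∧ p1)) ∨ ((p2 ∧ p1) → ¬p2) = 1/3 ∨ 0 = 1/3
This gives 1/3 ≠ 1.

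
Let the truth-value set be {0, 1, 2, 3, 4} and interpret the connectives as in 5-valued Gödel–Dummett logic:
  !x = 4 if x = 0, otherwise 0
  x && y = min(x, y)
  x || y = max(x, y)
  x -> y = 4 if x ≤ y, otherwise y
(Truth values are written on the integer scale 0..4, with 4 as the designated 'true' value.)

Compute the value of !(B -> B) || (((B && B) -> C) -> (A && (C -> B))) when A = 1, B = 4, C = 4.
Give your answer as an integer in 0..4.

B -> B = 4 -> 4 = 4
!(B -> B) = !4 = 0
B && B = 4 && 4 = 4
(B && B) -> C = 4 -> 4 = 4
C -> B = 4 -> 4 = 4
A && (C -> B) = 1 && 4 = 1
((B && B) -> C) -> (A && (C -> B)) = 4 -> 1 = 1
!(B -> B) || (((B && B) -> C) -> (A && (C -> B))) = 0 || 1 = 1

1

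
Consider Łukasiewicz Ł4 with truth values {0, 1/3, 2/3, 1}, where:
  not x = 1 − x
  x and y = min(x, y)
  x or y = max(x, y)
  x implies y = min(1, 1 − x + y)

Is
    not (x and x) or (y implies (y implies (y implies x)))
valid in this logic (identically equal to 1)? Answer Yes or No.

No

Counterexample: take x = 1/3, y = 1.
x and x = 1/3 and 1/3 = 1/3
not (x and x) = not 1/3 = 2/3
y implies x = 1 implies 1/3 = 1/3
y implies (y implies x) = 1 implies 1/3 = 1/3
y implies (y implies (y implies x)) = 1 implies 1/3 = 1/3
not (x and x) or (y implies (y implies (y implies x))) = 2/3 or 1/3 = 2/3
This gives 2/3 ≠ 1.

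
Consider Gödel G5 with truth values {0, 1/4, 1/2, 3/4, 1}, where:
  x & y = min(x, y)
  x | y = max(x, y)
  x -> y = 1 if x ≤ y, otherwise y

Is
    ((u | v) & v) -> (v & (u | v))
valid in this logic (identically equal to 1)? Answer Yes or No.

Yes

At u = 3/4, v = 1, for instance:
u | v = 3/4 | 1 = 1
(u | v) & v = 1 & 1 = 1
v & (u | v) = 1 & 1 = 1
((u | v) & v) -> (v & (u | v)) = 1 -> 1 = 1
and checking the remaining 24 assignments likewise gives ≥ 1 in every case.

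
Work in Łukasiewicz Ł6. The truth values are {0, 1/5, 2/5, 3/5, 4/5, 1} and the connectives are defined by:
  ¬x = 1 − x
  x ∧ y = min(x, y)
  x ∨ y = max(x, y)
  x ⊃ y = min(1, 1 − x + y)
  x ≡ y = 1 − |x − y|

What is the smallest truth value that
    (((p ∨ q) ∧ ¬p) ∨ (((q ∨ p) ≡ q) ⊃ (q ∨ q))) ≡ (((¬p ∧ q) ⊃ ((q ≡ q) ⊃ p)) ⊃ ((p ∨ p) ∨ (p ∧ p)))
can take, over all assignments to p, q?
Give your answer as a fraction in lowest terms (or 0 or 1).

Take p = 2/5, q = 1:
p ∨ q = 2/5 ∨ 1 = 1
¬p = ¬2/5 = 3/5
(p ∨ q) ∧ ¬p = 1 ∧ 3/5 = 3/5
q ∨ p = 1 ∨ 2/5 = 1
(q ∨ p) ≡ q = 1 ≡ 1 = 1
q ∨ q = 1 ∨ 1 = 1
((q ∨ p) ≡ q) ⊃ (q ∨ q) = 1 ⊃ 1 = 1
((p ∨ q) ∧ ¬p) ∨ (((q ∨ p) ≡ q) ⊃ (q ∨ q)) = 3/5 ∨ 1 = 1
¬p = ¬2/5 = 3/5
¬p ∧ q = 3/5 ∧ 1 = 3/5
q ≡ q = 1 ≡ 1 = 1
(q ≡ q) ⊃ p = 1 ⊃ 2/5 = 2/5
(¬p ∧ q) ⊃ ((q ≡ q) ⊃ p) = 3/5 ⊃ 2/5 = 4/5
p ∨ p = 2/5 ∨ 2/5 = 2/5
p ∧ p = 2/5 ∧ 2/5 = 2/5
(p ∨ p) ∨ (p ∧ p) = 2/5 ∨ 2/5 = 2/5
((¬p ∧ q) ⊃ ((q ≡ q) ⊃ p)) ⊃ ((p ∨ p) ∨ (p ∧ p)) = 4/5 ⊃ 2/5 = 3/5
(((p ∨ q) ∧ ¬p) ∨ (((q ∨ p) ≡ q) ⊃ (q ∨ q))) ≡ (((¬p ∧ q) ⊃ ((q ≡ q) ⊃ p)) ⊃ ((p ∨ p) ∨ (p ∧ p))) = 1 ≡ 3/5 = 3/5
No assignment yields a value below 3/5, so this is the minimum.

3/5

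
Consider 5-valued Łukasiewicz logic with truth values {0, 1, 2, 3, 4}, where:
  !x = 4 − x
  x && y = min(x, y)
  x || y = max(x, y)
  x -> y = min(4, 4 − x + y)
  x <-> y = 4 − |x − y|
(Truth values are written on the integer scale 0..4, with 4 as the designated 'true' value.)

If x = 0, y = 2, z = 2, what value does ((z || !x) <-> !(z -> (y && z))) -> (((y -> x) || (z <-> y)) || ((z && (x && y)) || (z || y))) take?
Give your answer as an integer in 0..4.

!x = !0 = 4
z || !x = 2 || 4 = 4
y && z = 2 && 2 = 2
z -> (y && z) = 2 -> 2 = 4
!(z -> (y && z)) = !4 = 0
(z || !x) <-> !(z -> (y && z)) = 4 <-> 0 = 0
y -> x = 2 -> 0 = 2
z <-> y = 2 <-> 2 = 4
(y -> x) || (z <-> y) = 2 || 4 = 4
x && y = 0 && 2 = 0
z && (x && y) = 2 && 0 = 0
z || y = 2 || 2 = 2
(z && (x && y)) || (z || y) = 0 || 2 = 2
((y -> x) || (z <-> y)) || ((z && (x && y)) || (z || y)) = 4 || 2 = 4
((z || !x) <-> !(z -> (y && z))) -> (((y -> x) || (z <-> y)) || ((z && (x && y)) || (z || y))) = 0 -> 4 = 4

4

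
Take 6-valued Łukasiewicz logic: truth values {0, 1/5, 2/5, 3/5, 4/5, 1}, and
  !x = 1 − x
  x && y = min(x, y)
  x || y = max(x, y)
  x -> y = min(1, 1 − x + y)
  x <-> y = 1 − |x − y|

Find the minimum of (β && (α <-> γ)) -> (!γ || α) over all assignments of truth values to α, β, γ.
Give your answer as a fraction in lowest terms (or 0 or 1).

Take α = 2/5, β = 4/5, γ = 3/5:
α <-> γ = 2/5 <-> 3/5 = 4/5
β && (α <-> γ) = 4/5 && 4/5 = 4/5
!γ = !3/5 = 2/5
!γ || α = 2/5 || 2/5 = 2/5
(β && (α <-> γ)) -> (!γ || α) = 4/5 -> 2/5 = 3/5
No assignment yields a value below 3/5, so this is the minimum.

3/5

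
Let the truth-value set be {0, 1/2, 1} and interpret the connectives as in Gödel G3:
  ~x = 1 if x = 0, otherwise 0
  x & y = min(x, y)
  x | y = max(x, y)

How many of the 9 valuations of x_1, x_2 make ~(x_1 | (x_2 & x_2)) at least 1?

1

x_1 = 0, x_2 = 0 ↦ 1  ≥
x_1 = 0, x_2 = 1/2 ↦ 0  <
x_1 = 0, x_2 = 1 ↦ 0  <
x_1 = 1/2, x_2 = 0 ↦ 0  <
x_1 = 1/2, x_2 = 1/2 ↦ 0  <
x_1 = 1/2, x_2 = 1 ↦ 0  <
x_1 = 1, x_2 = 0 ↦ 0  <
x_1 = 1, x_2 = 1/2 ↦ 0  <
x_1 = 1, x_2 = 1 ↦ 0  <
So 1 of the 9 assignments meets the threshold.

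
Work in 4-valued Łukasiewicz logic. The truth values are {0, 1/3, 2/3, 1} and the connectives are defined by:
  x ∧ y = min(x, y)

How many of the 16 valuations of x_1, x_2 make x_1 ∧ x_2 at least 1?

x_1 = 0, x_2 = 0 ↦ 0  <
x_1 = 0, x_2 = 1/3 ↦ 0  <
x_1 = 0, x_2 = 2/3 ↦ 0  <
x_1 = 0, x_2 = 1 ↦ 0  <
x_1 = 1/3, x_2 = 0 ↦ 0  <
x_1 = 1/3, x_2 = 1/3 ↦ 1/3  <
x_1 = 1/3, x_2 = 2/3 ↦ 1/3  <
x_1 = 1/3, x_2 = 1 ↦ 1/3  <
x_1 = 2/3, x_2 = 0 ↦ 0  <
x_1 = 2/3, x_2 = 1/3 ↦ 1/3  <
x_1 = 2/3, x_2 = 2/3 ↦ 2/3  <
x_1 = 2/3, x_2 = 1 ↦ 2/3  <
x_1 = 1, x_2 = 0 ↦ 0  <
x_1 = 1, x_2 = 1/3 ↦ 1/3  <
x_1 = 1, x_2 = 2/3 ↦ 2/3  <
x_1 = 1, x_2 = 1 ↦ 1  ≥
So 1 of the 16 assignments meets the threshold.

1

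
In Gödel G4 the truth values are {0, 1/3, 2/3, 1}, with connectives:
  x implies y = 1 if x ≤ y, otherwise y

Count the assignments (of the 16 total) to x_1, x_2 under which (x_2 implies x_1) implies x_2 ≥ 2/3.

9

x_1 = 0, x_2 = 0 ↦ 0  <
x_1 = 0, x_2 = 1/3 ↦ 1  ≥
x_1 = 0, x_2 = 2/3 ↦ 1  ≥
x_1 = 0, x_2 = 1 ↦ 1  ≥
x_1 = 1/3, x_2 = 0 ↦ 0  <
x_1 = 1/3, x_2 = 1/3 ↦ 1/3  <
x_1 = 1/3, x_2 = 2/3 ↦ 1  ≥
x_1 = 1/3, x_2 = 1 ↦ 1  ≥
x_1 = 2/3, x_2 = 0 ↦ 0  <
x_1 = 2/3, x_2 = 1/3 ↦ 1/3  <
x_1 = 2/3, x_2 = 2/3 ↦ 2/3  ≥
x_1 = 2/3, x_2 = 1 ↦ 1  ≥
x_1 = 1, x_2 = 0 ↦ 0  <
x_1 = 1, x_2 = 1/3 ↦ 1/3  <
x_1 = 1, x_2 = 2/3 ↦ 2/3  ≥
x_1 = 1, x_2 = 1 ↦ 1  ≥
So 9 of the 16 assignments meet the threshold.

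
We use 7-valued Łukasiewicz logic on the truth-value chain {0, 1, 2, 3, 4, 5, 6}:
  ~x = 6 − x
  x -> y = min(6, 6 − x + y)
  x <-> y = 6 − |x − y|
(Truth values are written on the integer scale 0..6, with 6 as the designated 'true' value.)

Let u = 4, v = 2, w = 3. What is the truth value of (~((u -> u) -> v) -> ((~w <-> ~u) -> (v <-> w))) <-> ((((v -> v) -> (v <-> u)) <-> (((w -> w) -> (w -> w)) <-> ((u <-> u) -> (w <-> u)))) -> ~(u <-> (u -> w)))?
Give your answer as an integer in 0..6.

2

u -> u = 4 -> 4 = 6
(u -> u) -> v = 6 -> 2 = 2
~((u -> u) -> v) = ~2 = 4
~w = ~3 = 3
~u = ~4 = 2
~w <-> ~u = 3 <-> 2 = 5
v <-> w = 2 <-> 3 = 5
(~w <-> ~u) -> (v <-> w) = 5 -> 5 = 6
~((u -> u) -> v) -> ((~w <-> ~u) -> (v <-> w)) = 4 -> 6 = 6
v -> v = 2 -> 2 = 6
v <-> u = 2 <-> 4 = 4
(v -> v) -> (v <-> u) = 6 -> 4 = 4
w -> w = 3 -> 3 = 6
w -> w = 3 -> 3 = 6
(w -> w) -> (w -> w) = 6 -> 6 = 6
u <-> u = 4 <-> 4 = 6
w <-> u = 3 <-> 4 = 5
(u <-> u) -> (w <-> u) = 6 -> 5 = 5
((w -> w) -> (w -> w)) <-> ((u <-> u) -> (w <-> u)) = 6 <-> 5 = 5
((v -> v) -> (v <-> u)) <-> (((w -> w) -> (w -> w)) <-> ((u <-> u) -> (w <-> u))) = 4 <-> 5 = 5
u -> w = 4 -> 3 = 5
u <-> (u -> w) = 4 <-> 5 = 5
~(u <-> (u -> w)) = ~5 = 1
(((v -> v) -> (v <-> u)) <-> (((w -> w) -> (w -> w)) <-> ((u <-> u) -> (w <-> u)))) -> ~(u <-> (u -> w)) = 5 -> 1 = 2
(~((u -> u) -> v) -> ((~w <-> ~u) -> (v <-> w))) <-> ((((v -> v) -> (v <-> u)) <-> (((w -> w) -> (w -> w)) <-> ((u <-> u) -> (w <-> u)))) -> ~(u <-> (u -> w))) = 6 <-> 2 = 2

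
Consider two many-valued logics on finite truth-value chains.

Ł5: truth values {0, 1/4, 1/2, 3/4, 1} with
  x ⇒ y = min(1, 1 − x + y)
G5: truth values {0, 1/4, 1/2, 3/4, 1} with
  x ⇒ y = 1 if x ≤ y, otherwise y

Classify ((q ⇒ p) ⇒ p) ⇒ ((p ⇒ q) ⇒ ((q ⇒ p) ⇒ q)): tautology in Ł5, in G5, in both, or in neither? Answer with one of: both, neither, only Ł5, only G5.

In Ł5: every assignment gives 1 — tautology.
In G5: every assignment gives 1 — tautology.

both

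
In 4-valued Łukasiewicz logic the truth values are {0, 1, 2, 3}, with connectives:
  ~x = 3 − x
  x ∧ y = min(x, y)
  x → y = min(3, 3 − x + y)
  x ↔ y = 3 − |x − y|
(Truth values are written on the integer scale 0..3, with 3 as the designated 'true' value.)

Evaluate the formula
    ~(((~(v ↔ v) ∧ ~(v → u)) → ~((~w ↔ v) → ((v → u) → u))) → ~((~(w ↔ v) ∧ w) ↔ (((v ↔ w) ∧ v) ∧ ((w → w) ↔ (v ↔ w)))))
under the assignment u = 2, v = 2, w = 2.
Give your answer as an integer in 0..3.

v ↔ v = 2 ↔ 2 = 3
~(v ↔ v) = ~3 = 0
v → u = 2 → 2 = 3
~(v → u) = ~3 = 0
~(v ↔ v) ∧ ~(v → u) = 0 ∧ 0 = 0
~w = ~2 = 1
~w ↔ v = 1 ↔ 2 = 2
v → u = 2 → 2 = 3
(v → u) → u = 3 → 2 = 2
(~w ↔ v) → ((v → u) → u) = 2 → 2 = 3
~((~w ↔ v) → ((v → u) → u)) = ~3 = 0
(~(v ↔ v) ∧ ~(v → u)) → ~((~w ↔ v) → ((v → u) → u)) = 0 → 0 = 3
w ↔ v = 2 ↔ 2 = 3
~(w ↔ v) = ~3 = 0
~(w ↔ v) ∧ w = 0 ∧ 2 = 0
v ↔ w = 2 ↔ 2 = 3
(v ↔ w) ∧ v = 3 ∧ 2 = 2
w → w = 2 → 2 = 3
v ↔ w = 2 ↔ 2 = 3
(w → w) ↔ (v ↔ w) = 3 ↔ 3 = 3
((v ↔ w) ∧ v) ∧ ((w → w) ↔ (v ↔ w)) = 2 ∧ 3 = 2
(~(w ↔ v) ∧ w) ↔ (((v ↔ w) ∧ v) ∧ ((w → w) ↔ (v ↔ w))) = 0 ↔ 2 = 1
~((~(w ↔ v) ∧ w) ↔ (((v ↔ w) ∧ v) ∧ ((w → w) ↔ (v ↔ w)))) = ~1 = 2
((~(v ↔ v) ∧ ~(v → u)) → ~((~w ↔ v) → ((v → u) → u))) → ~((~(w ↔ v) ∧ w) ↔ (((v ↔ w) ∧ v) ∧ ((w → w) ↔ (v ↔ w)))) = 3 → 2 = 2
~(((~(v ↔ v) ∧ ~(v → u)) → ~((~w ↔ v) → ((v → u) → u))) → ~((~(w ↔ v) ∧ w) ↔ (((v ↔ w) ∧ v) ∧ ((w → w) ↔ (v ↔ w))))) = ~2 = 1

1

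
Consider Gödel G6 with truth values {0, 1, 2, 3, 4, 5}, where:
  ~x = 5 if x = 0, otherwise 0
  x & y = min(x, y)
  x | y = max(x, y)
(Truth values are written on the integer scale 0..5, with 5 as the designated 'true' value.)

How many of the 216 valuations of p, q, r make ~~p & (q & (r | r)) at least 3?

45

value 5: 5 assignments (counts)
value 4: 15 assignments (counts)
value 3: 25 assignments (counts)
value 2: 35 assignments
value 1: 45 assignments
value 0: 91 assignments
So 45 of the 216 assignments meet the threshold.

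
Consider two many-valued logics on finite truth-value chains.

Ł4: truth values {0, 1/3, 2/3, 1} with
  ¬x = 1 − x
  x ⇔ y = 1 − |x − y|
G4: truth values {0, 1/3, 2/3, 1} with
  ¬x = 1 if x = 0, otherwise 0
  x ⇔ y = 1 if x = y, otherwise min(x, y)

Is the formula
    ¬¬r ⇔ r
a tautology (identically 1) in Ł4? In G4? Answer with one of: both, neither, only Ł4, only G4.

only Ł4

In Ł4: every assignment gives 1 — tautology.
In G4: at r = 1/3 the value is 1/3 — not a tautology.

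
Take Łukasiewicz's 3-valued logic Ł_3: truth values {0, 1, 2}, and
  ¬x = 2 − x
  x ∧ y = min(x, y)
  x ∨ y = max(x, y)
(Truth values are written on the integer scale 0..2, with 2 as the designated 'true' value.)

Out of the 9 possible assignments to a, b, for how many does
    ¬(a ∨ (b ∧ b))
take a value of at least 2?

a = 0, b = 0 ↦ 2  ≥
a = 0, b = 1 ↦ 1  <
a = 0, b = 2 ↦ 0  <
a = 1, b = 0 ↦ 1  <
a = 1, b = 1 ↦ 1  <
a = 1, b = 2 ↦ 0  <
a = 2, b = 0 ↦ 0  <
a = 2, b = 1 ↦ 0  <
a = 2, b = 2 ↦ 0  <
So 1 of the 9 assignments meets the threshold.

1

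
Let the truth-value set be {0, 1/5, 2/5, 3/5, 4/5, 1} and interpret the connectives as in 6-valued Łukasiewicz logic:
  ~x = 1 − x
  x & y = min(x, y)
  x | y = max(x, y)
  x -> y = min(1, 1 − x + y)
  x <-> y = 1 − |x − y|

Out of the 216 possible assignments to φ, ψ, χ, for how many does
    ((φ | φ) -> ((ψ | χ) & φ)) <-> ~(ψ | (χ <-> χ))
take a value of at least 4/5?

5

value 1: 1 assignment (counts)
value 4/5: 4 assignments (counts)
value 3/5: 9 assignments
value 2/5: 16 assignments
value 1/5: 25 assignments
value 0: 161 assignments
So 5 of the 216 assignments meet the threshold.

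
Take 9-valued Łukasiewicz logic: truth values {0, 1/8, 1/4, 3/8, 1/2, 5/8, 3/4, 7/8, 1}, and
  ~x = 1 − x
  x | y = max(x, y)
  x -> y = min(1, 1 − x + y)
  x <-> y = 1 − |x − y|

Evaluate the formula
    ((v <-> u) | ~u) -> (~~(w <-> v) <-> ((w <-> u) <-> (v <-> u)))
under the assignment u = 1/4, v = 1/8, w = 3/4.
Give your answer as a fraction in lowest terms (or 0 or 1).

7/8

v <-> u = 1/8 <-> 1/4 = 7/8
~u = ~1/4 = 3/4
(v <-> u) | ~u = 7/8 | 3/4 = 7/8
w <-> v = 3/4 <-> 1/8 = 3/8
~(w <-> v) = ~3/8 = 5/8
~~(w <-> v) = ~5/8 = 3/8
w <-> u = 3/4 <-> 1/4 = 1/2
v <-> u = 1/8 <-> 1/4 = 7/8
(w <-> u) <-> (v <-> u) = 1/2 <-> 7/8 = 5/8
~~(w <-> v) <-> ((w <-> u) <-> (v <-> u)) = 3/8 <-> 5/8 = 3/4
((v <-> u) | ~u) -> (~~(w <-> v) <-> ((w <-> u) <-> (v <-> u))) = 7/8 -> 3/4 = 7/8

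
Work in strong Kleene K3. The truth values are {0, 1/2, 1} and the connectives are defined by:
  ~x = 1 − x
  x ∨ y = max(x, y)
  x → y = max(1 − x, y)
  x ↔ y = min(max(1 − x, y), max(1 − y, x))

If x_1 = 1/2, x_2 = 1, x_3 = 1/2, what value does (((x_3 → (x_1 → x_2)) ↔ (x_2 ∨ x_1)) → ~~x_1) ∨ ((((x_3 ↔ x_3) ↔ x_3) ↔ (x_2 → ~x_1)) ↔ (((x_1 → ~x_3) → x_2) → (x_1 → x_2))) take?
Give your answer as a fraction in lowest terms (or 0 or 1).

x_1 → x_2 = 1/2 → 1 = 1
x_3 → (x_1 → x_2) = 1/2 → 1 = 1
x_2 ∨ x_1 = 1 ∨ 1/2 = 1
(x_3 → (x_1 → x_2)) ↔ (x_2 ∨ x_1) = 1 ↔ 1 = 1
~x_1 = ~1/2 = 1/2
~~x_1 = ~1/2 = 1/2
((x_3 → (x_1 → x_2)) ↔ (x_2 ∨ x_1)) → ~~x_1 = 1 → 1/2 = 1/2
x_3 ↔ x_3 = 1/2 ↔ 1/2 = 1/2
(x_3 ↔ x_3) ↔ x_3 = 1/2 ↔ 1/2 = 1/2
~x_1 = ~1/2 = 1/2
x_2 → ~x_1 = 1 → 1/2 = 1/2
((x_3 ↔ x_3) ↔ x_3) ↔ (x_2 → ~x_1) = 1/2 ↔ 1/2 = 1/2
~x_3 = ~1/2 = 1/2
x_1 → ~x_3 = 1/2 → 1/2 = 1/2
(x_1 → ~x_3) → x_2 = 1/2 → 1 = 1
x_1 → x_2 = 1/2 → 1 = 1
((x_1 → ~x_3) → x_2) → (x_1 → x_2) = 1 → 1 = 1
(((x_3 ↔ x_3) ↔ x_3) ↔ (x_2 → ~x_1)) ↔ (((x_1 → ~x_3) → x_2) → (x_1 → x_2)) = 1/2 ↔ 1 = 1/2
(((x_3 → (x_1 → x_2)) ↔ (x_2 ∨ x_1)) → ~~x_1) ∨ ((((x_3 ↔ x_3) ↔ x_3) ↔ (x_2 → ~x_1)) ↔ (((x_1 → ~x_3) → x_2) → (x_1 → x_2))) = 1/2 ∨ 1/2 = 1/2

1/2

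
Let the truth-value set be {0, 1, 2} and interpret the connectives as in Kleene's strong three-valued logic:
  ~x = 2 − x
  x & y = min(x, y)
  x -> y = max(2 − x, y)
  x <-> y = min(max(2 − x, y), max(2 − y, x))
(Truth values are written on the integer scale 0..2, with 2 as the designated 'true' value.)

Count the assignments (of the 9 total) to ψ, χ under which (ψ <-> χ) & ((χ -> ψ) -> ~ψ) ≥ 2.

ψ = 0, χ = 0 ↦ 2  ≥
ψ = 0, χ = 1 ↦ 1  <
ψ = 0, χ = 2 ↦ 0  <
ψ = 1, χ = 0 ↦ 1  <
ψ = 1, χ = 1 ↦ 1  <
ψ = 1, χ = 2 ↦ 1  <
ψ = 2, χ = 0 ↦ 0  <
ψ = 2, χ = 1 ↦ 0  <
ψ = 2, χ = 2 ↦ 0  <
So 1 of the 9 assignments meets the threshold.

1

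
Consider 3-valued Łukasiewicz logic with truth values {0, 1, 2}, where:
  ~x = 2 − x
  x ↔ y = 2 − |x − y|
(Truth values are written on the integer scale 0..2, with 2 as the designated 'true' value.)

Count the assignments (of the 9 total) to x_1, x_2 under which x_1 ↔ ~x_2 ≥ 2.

3

x_1 = 0, x_2 = 0 ↦ 0  <
x_1 = 0, x_2 = 1 ↦ 1  <
x_1 = 0, x_2 = 2 ↦ 2  ≥
x_1 = 1, x_2 = 0 ↦ 1  <
x_1 = 1, x_2 = 1 ↦ 2  ≥
x_1 = 1, x_2 = 2 ↦ 1  <
x_1 = 2, x_2 = 0 ↦ 2  ≥
x_1 = 2, x_2 = 1 ↦ 1  <
x_1 = 2, x_2 = 2 ↦ 0  <
So 3 of the 9 assignments meet the threshold.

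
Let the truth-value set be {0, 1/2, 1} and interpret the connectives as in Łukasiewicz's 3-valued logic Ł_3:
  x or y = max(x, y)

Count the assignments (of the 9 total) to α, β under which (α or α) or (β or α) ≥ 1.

5

α = 0, β = 0 ↦ 0  <
α = 0, β = 1/2 ↦ 1/2  <
α = 0, β = 1 ↦ 1  ≥
α = 1/2, β = 0 ↦ 1/2  <
α = 1/2, β = 1/2 ↦ 1/2  <
α = 1/2, β = 1 ↦ 1  ≥
α = 1, β = 0 ↦ 1  ≥
α = 1, β = 1/2 ↦ 1  ≥
α = 1, β = 1 ↦ 1  ≥
So 5 of the 9 assignments meet the threshold.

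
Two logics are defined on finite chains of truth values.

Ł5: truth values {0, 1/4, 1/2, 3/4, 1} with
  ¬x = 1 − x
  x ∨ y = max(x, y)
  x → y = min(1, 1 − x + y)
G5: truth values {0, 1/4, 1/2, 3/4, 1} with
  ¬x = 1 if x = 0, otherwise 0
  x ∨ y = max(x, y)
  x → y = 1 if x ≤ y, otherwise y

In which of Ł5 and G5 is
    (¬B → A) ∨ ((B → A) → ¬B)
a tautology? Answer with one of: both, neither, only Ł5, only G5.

In Ł5: at A = 1/4, B = 1/4 the value is 3/4 — not a tautology.
In G5: every assignment gives 1 — tautology.

only G5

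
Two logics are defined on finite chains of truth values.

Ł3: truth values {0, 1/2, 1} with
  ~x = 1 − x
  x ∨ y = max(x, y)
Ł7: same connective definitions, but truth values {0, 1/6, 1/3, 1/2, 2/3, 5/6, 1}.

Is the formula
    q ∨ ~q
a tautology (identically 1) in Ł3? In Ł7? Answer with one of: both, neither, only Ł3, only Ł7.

neither

In Ł3: at q = 1/2 the value is 1/2 — not a tautology.
In Ł7: at q = 1/6 the value is 5/6 — not a tautology.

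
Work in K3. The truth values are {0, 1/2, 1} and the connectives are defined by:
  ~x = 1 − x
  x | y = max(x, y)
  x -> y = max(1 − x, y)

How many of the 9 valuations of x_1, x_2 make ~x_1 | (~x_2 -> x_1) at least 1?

x_1 = 0, x_2 = 0 ↦ 1  ≥
x_1 = 0, x_2 = 1/2 ↦ 1  ≥
x_1 = 0, x_2 = 1 ↦ 1  ≥
x_1 = 1/2, x_2 = 0 ↦ 1/2  <
x_1 = 1/2, x_2 = 1/2 ↦ 1/2  <
x_1 = 1/2, x_2 = 1 ↦ 1  ≥
x_1 = 1, x_2 = 0 ↦ 1  ≥
x_1 = 1, x_2 = 1/2 ↦ 1  ≥
x_1 = 1, x_2 = 1 ↦ 1  ≥
So 7 of the 9 assignments meet the threshold.

7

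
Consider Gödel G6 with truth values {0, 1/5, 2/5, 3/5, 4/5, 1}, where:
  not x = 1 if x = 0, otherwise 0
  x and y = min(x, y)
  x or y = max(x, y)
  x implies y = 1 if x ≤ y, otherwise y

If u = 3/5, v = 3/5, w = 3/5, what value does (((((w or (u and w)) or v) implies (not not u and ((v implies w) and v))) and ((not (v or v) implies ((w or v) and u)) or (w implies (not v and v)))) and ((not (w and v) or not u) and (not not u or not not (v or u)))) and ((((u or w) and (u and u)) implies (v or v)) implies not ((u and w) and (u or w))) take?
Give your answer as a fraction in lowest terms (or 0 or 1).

u and w = 3/5 and 3/5 = 3/5
w or (u and w) = 3/5 or 3/5 = 3/5
(w or (u and w)) or v = 3/5 or 3/5 = 3/5
not u = not 3/5 = 0
not not u = not 0 = 1
v implies w = 3/5 implies 3/5 = 1
(v implies w) and v = 1 and 3/5 = 3/5
not not u and ((v implies w) and v) = 1 and 3/5 = 3/5
((w or (u and w)) or v) implies (not not u and ((v implies w) and v)) = 3/5 implies 3/5 = 1
v or v = 3/5 or 3/5 = 3/5
not (v or v) = not 3/5 = 0
w or v = 3/5 or 3/5 = 3/5
(w or v) and u = 3/5 and 3/5 = 3/5
not (v or v) implies ((w or v) and u) = 0 implies 3/5 = 1
not v = not 3/5 = 0
not v and v = 0 and 3/5 = 0
w implies (not v and v) = 3/5 implies 0 = 0
(not (v or v) implies ((w or v) and u)) or (w implies (not v and v)) = 1 or 0 = 1
(((w or (u and w)) or v) implies (not not u and ((v implies w) and v))) and ((not (v or v) implies ((w or v) and u)) or (w implies (not v and v))) = 1 and 1 = 1
w and v = 3/5 and 3/5 = 3/5
not (w and v) = not 3/5 = 0
not u = not 3/5 = 0
not (w and v) or not u = 0 or 0 = 0
not u = not 3/5 = 0
not not u = not 0 = 1
v or u = 3/5 or 3/5 = 3/5
not (v or u) = not 3/5 = 0
not not (v or u) = not 0 = 1
not not u or not not (v or u) = 1 or 1 = 1
(not (w and v) or not u) and (not not u or not not (v or u)) = 0 and 1 = 0
((((w or (u and w)) or v) implies (not not u and ((v implies w) and v))) and ((not (v or v) implies ((w or v) and u)) or (w implies (not v and v)))) and ((not (w and v) or not u) and (not not u or not not (v or u))) = 1 and 0 = 0
u or w = 3/5 or 3/5 = 3/5
u and u = 3/5 and 3/5 = 3/5
(u or w) and (u and u) = 3/5 and 3/5 = 3/5
v or v = 3/5 or 3/5 = 3/5
((u or w) and (u and u)) implies (v or v) = 3/5 implies 3/5 = 1
u and w = 3/5 and 3/5 = 3/5
u or w = 3/5 or 3/5 = 3/5
(u and w) and (u or w) = 3/5 and 3/5 = 3/5
not ((u and w) and (u or w)) = not 3/5 = 0
(((u or w) and (u and u)) implies (v or v)) implies not ((u and w) and (u or w)) = 1 implies 0 = 0
(((((w or (u and w)) or v) implies (not not u and ((v implies w) and v))) and ((not (v or v) implies ((w or v) and u)) or (w implies (not v and v)))) and ((not (w and v) or not u) and (not not u or not not (v or u)))) and ((((u or w) and (u and u)) implies (v or v)) implies not ((u and w) and (u or w))) = 0 and 0 = 0

0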